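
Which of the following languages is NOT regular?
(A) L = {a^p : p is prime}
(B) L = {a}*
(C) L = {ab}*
(A) {a^p : p is prime}

(A) L = {a^p : p is prime} is NOT regular.

The pumping lemma can be used to prove this:
After pumping, the length becomes composite

The other languages are regular because they can be recognized by finite automata.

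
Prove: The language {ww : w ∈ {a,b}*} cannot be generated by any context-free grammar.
Assume for contradiction that L is context-free, and let p ≥ 1 be the pumping length given by the pumping lemma for CFLs.
Choose s = a^p b^p a^p b^p. Then s ∈ L (take w = a^p b^p) and |s| = 4p ≥ p.
By the CFL pumping lemma, s = uvxyz for some u, v, x, y, z with |vxy| ≤ p, |vy| ≥ 1, and uv^i xy^i z ∈ L for every i ≥ 0.

Write s as four blocks A₁ B₁ A₂ B₂ with A₁ = A₂ = a^p and B₁ = B₂ = b^p. Since |vxy| ≤ p, the window vxy lies inside at most two adjacent blocks. Take i = 0 and let t = uxz, so |t| = 4p − |vy| with 1 ≤ |vy| ≤ p. If |t| is odd, t ∉ L immediately, so assume |vy| is even (hence |vy| ≥ 2) and |t|/2 = 2p − |vy|/2, which satisfies p ≤ |t|/2 ≤ 2p − 1.

Case 1 (vxy inside A₁B₁): t = a^(p−j) b^(p−l) a^p b^p with j + l = |vy|. The second half of t has length < 2p, so it is a suffix of the trailing a^p b^p and ends in b; the first half is a^(p−j) b^(p−l) a^((j+l)/2), which ends in a because (j+l)/2 ≥ 1. The halves differ, so t ∉ L.

Case 2 (vxy inside B₁A₂, straddling the middle): t = a^p b^(p−j) a^(p−l) b^p with j + l = |vy|. If t = ww, then w is a prefix of t of length ≥ p, so w begins with a^p; and w is a suffix of t of length ≥ p, so w ends with b^p. That forces |w| ≥ 2p, contradicting |w| = |t|/2 ≤ 2p − 1. So t ∉ L.

Case 3 (vxy inside A₂B₂): t = a^p b^p a^(p−j) b^(p−l) with j + l = |vy|. The first half of t is a prefix of a^p b^p, so it begins with a; the second half is b^((j+l)/2) a^(p−j) b^(p−l), which begins with b. The halves differ, so t ∉ L.

In every case uv⁰xy⁰z = uxz ∉ L.

This contradicts the CFL pumping lemma, which requires uv^i xy^i z ∈ L for all i ≥ 0.
Hence L = {ww : w ∈ {a,b}*} is not context-free. ∎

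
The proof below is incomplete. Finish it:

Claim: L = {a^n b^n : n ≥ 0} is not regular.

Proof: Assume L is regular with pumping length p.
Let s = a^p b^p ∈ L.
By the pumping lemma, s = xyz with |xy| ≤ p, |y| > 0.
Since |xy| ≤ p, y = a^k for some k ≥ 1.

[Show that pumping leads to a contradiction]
Consider xy²z = a^(p+k) b^p.

Since k ≥ 1, we have p + k > p.
So xy²z has more a's than b's: (p+k) a's vs p b's.
This means xy²z ∉ L because a^n b^n requires equal counts.

This contradicts the pumping lemma which states xy²z ∈ L.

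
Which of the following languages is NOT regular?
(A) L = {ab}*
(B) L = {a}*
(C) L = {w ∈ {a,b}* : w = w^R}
(C) {w ∈ {a,b}* : w = w^R}

(C) L = {w ∈ {a,b}* : w = w^R} is NOT regular.

The pumping lemma can be used to prove this:
After pumping, the string is no longer symmetric

The other languages are regular because they can be recognized by finite automata.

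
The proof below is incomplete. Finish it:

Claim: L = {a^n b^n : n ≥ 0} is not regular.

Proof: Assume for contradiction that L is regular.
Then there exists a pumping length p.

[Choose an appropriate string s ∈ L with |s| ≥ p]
s = a^p b^p

This string is in L (has equal a's and b's) and has length 2p ≥ p.
Any decomposition xyz with |xy| ≤ p means y consists only of a's,
so pumping will unbalance the counts.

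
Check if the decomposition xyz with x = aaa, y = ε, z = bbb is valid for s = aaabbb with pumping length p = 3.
Violated: |y| > 0

The decomposition x = aaa, y = ε, z = bbb for s = aaabbb with p = 3
violates the constraint: |y| > 0

|y| = 0, but the pumping lemma requires |y| > 0 (y must be non-empty).

Pumping lemma constraints:
1. xyz = s (decomposition is valid)
2. |xy| ≤ p
3. |y| > 0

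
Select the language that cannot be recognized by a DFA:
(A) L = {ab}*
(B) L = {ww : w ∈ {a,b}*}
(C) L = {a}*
(B) {ww : w ∈ {a,b}*}

(B) L = {ww : w ∈ {a,b}*} is NOT regular.

The pumping lemma can be used to prove this:
After pumping, the two halves no longer match

The other languages are regular because they can be recognized by finite automata.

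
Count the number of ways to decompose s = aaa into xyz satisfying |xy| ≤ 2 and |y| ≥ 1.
3

For s = 'aaa' with pumping length p = 2:

Constraints: |xy| ≤ 2, |y| > 0

Valid decompositions (|xy| ≤ p, |y| ≥ 1):
  • x='', y='a', z='aa'
  • x='a', y='a', z='a'
  • x='', y='aa', z='a'

Total count: 3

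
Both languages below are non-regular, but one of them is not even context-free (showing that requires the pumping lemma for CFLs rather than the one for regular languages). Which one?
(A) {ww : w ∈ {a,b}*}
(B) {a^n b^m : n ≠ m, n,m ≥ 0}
(A) {ww : w ∈ {a,b}*}

(A) {ww : w ∈ {a,b}*} requires the CFL pumping lemma.

- {a^n b^m : n ≠ m, n,m ≥ 0} is context-free (but not regular)
  • Can be shown non-regular with the regular pumping lemma
  • After pumping a's, we can make n = m

- {ww : w ∈ {a,b}*} is NOT context-free
  • Requires the CFL pumping lemma to prove
  • Cannot verify equality of two arbitrary substrings

The CFL pumping lemma is "stronger" in that it can prove non-membership
in the larger class of context-free languages.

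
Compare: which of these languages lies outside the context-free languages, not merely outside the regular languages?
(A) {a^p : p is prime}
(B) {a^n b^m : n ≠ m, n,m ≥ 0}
(A) {a^p : p is prime}

(A) {a^p : p is prime} requires the CFL pumping lemma.

- {a^n b^m : n ≠ m, n,m ≥ 0} is context-free (but not regular)
  • Can be shown non-regular with the regular pumping lemma
  • After pumping a's, we can make n = m

- {a^p : p is prime} is NOT context-free
  • Requires the CFL pumping lemma to prove
  • The CFL pumping lemma also fails because prime gaps are unbounded

The CFL pumping lemma is "stronger" in that it can prove non-membership
in the larger class of context-free languages.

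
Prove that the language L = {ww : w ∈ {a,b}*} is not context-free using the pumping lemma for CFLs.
Assume for contradiction that L is context-free, and let p ≥ 1 be the pumping length given by the pumping lemma for CFLs.
Choose s = a^p b^p a^p b^p. Then s ∈ L (take w = a^p b^p) and |s| = 4p ≥ p.
By the CFL pumping lemma, s = uvxyz for some u, v, x, y, z with |vxy| ≤ p, |vy| ≥ 1, and uv^i xy^i z ∈ L for every i ≥ 0.

Write s as four blocks A₁ B₁ A₂ B₂ with A₁ = A₂ = a^p and B₁ = B₂ = b^p. Since |vxy| ≤ p, the window vxy lies inside at most two adjacent blocks. Take i = 0 and let t = uxz, so |t| = 4p − |vy| with 1 ≤ |vy| ≤ p. If |t| is odd, t ∉ L immediately, so assume |vy| is even (hence |vy| ≥ 2) and |t|/2 = 2p − |vy|/2, which satisfies p ≤ |t|/2 ≤ 2p − 1.

Case 1 (vxy inside A₁B₁): t = a^(p−j) b^(p−l) a^p b^p with j + l = |vy|. The second half of t has length < 2p, so it is a suffix of the trailing a^p b^p and ends in b; the first half is a^(p−j) b^(p−l) a^((j+l)/2), which ends in a because (j+l)/2 ≥ 1. The halves differ, so t ∉ L.

Case 2 (vxy inside B₁A₂, straddling the middle): t = a^p b^(p−j) a^(p−l) b^p with j + l = |vy|. If t = ww, then w is a prefix of t of length ≥ p, so w begins with a^p; and w is a suffix of t of length ≥ p, so w ends with b^p. That forces |w| ≥ 2p, contradicting |w| = |t|/2 ≤ 2p − 1. So t ∉ L.

Case 3 (vxy inside A₂B₂): t = a^p b^p a^(p−j) b^(p−l) with j + l = |vy|. The first half of t is a prefix of a^p b^p, so it begins with a; the second half is b^((j+l)/2) a^(p−j) b^(p−l), which begins with b. The halves differ, so t ∉ L.

In every case uv⁰xy⁰z = uxz ∉ L.

This contradicts the CFL pumping lemma, which requires uv^i xy^i z ∈ L for all i ≥ 0.
Hence L = {ww : w ∈ {a,b}*} is not context-free. ∎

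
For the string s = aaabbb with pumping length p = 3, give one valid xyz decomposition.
x = '', y = 'aaa', z = 'bbb'

For s = aaabbb and p = 3, one valid decomposition is:
- x = '' (length 0)
- y = 'aaa' (length 3)
- z = 'bbb' (length 3)

Verification:
- xyz = '' + 'aaa' + 'bbb' = aaabbb ✓
- |xy| = 3 ≤ 3 ✓
- |y| = 3 > 0 ✓

All pumping lemma constraints are satisfied.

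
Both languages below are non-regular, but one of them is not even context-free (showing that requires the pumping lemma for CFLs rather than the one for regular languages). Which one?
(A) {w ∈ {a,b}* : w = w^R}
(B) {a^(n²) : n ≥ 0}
(B) {a^(n²) : n ≥ 0}

(B) {a^(n²) : n ≥ 0} requires the CFL pumping lemma.

- {w ∈ {a,b}* : w = w^R} is context-free (but not regular)
  • Can be shown non-regular with the regular pumping lemma
  • After pumping, the string is no longer symmetric

- {a^(n²) : n ≥ 0} is NOT context-free
  • Requires the CFL pumping lemma to prove
  • Gaps between squares grow unboundedly

The CFL pumping lemma is "stronger" in that it can prove non-membership
in the larger class of context-free languages.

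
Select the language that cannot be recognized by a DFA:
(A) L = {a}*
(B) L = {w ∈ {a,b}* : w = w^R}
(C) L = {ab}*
(B) {w ∈ {a,b}* : w = w^R}

(B) L = {w ∈ {a,b}* : w = w^R} is NOT regular.

The pumping lemma can be used to prove this:
After pumping, the string is no longer symmetric

The other languages are regular because they can be recognized by finite automata.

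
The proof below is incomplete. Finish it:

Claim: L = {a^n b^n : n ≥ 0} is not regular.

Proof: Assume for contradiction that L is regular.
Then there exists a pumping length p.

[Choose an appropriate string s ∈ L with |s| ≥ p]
s = a^p b^p

This string is in L (has equal a's and b's) and has length 2p ≥ p.
Any decomposition xyz with |xy| ≤ p means y consists only of a's,
so pumping will unbalance the counts.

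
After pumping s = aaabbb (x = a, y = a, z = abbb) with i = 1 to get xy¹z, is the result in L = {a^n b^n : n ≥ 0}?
Yes

xy¹z = a · a · abbb = aaabbb.
aaabbb = a^3 b^3 has equal counts (3 = 3), so it is in L.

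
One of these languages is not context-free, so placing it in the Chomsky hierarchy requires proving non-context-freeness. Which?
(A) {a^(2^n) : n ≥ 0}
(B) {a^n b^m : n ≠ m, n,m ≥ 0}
(A) {a^(2^n) : n ≥ 0}

(A) {a^(2^n) : n ≥ 0} requires the CFL pumping lemma.

- {a^n b^m : n ≠ m, n,m ≥ 0} is context-free (but not regular)
  • Can be shown non-regular with the regular pumping lemma
  • After pumping a's, we can make n = m

- {a^(2^n) : n ≥ 0} is NOT context-free
  • Requires the CFL pumping lemma to prove
  • Gaps between powers of 2 grow exponentially

The CFL pumping lemma is "stronger" in that it can prove non-membership
in the larger class of context-free languages.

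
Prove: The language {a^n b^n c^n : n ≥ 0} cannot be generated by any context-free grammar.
Assume for contradiction that L is context-free, and let p ≥ 1 be the pumping length given by the pumping lemma for CFLs.
Choose s = a^p b^p c^p. Then s ∈ L and |s| = 3p ≥ p.
By the CFL pumping lemma, s = uvxyz for some u, v, x, y, z with |vxy| ≤ p, |vy| ≥ 1, and uv^i xy^i z ∈ L for every i ≥ 0.

Because |vxy| ≤ p, the window vxy cannot contain both an a and a c: any substring of s containing both must include the entire block b^p plus at least one a and one c, so it has length ≥ p + 2 > p.
Hence at least one of the letters a, c does not occur in vy at all.

Take i = 0: the string uxz is obtained from s by deleting |vy| ≥ 1 symbols, so |uxz| = 3p − |vy| < 3p.
But the letter (a or c) that does not occur in vy still occurs exactly p times in uxz. Every string of L with exactly p copies of some letter is a^p b^p c^p, of length 3p. Since |uxz| < 3p, uxz ∉ L.

This contradicts the CFL pumping lemma, which requires uv^i xy^i z ∈ L for all i ≥ 0.
Hence L = {a^n b^n c^n : n ≥ 0} is not context-free. ∎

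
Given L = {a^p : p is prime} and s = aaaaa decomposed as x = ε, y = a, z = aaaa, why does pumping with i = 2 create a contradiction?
xy²z = aaaaaa ∉ L

Pumping with i = 2 replaces y = a by y² = aa:
- Original: s = xyz = aaaaa; aaaaa has length 5, which is prime, so it is in L
- Pumped: xy²z = ε · aa · aaaa = aaaaaa
- aaaaaa has length 6 = 2 × 3, which is not prime, so it is not in L

The pumping lemma would require xy²z ∈ L, so this decomposition yields a contradiction.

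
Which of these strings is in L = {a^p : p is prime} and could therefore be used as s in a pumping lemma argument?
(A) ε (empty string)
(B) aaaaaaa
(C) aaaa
(B) aaaaaaa

The pumping lemma is applied to a string s that lies in L, so first check membership of each option:
- (A) ε has length 0, which is not prime, so it is not in L ✗
- (B) aaaaaaa has length 7, which is prime, so it is in L ✓
- (C) aaaa has length 4 = 2 × 2, which is not prime, so it is not in L ✗

Only (B) aaaaaaa is in L, so it is the only candidate that could play the role of s.
(In a complete proof one picks s in terms of the pumping length p so that |s| ≥ p is guaranteed; a fixed string like aaaaaaa illustrates the shape of such an s.)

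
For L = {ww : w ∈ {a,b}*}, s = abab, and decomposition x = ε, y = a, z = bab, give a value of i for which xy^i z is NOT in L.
i = 0

xy⁰z = ε · ε · bab = bab; bab has odd length 3, so it cannot be written as ww and is not in L.
(Other choices also work, e.g. i = 2, 3; only i = 1 is guaranteed to stay in L since xy¹z = s.)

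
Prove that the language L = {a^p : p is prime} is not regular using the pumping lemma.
Assume for contradiction that L is regular, and let p ≥ 1 be the pumping length given by the pumping lemma.
Choose a prime q with q ≥ p (one exists because there are infinitely many primes) and let s = a^q. Then s ∈ L and |s| = q ≥ p.
By the pumping lemma, s = xyz for some x, y, z with |xy| ≤ p, |y| ≥ 1, and xy^i z ∈ L for every i ≥ 0.
Here y = a^k for some k with 1 ≤ k ≤ p, and xy^i z = a^(q + (i − 1)k) for every i ≥ 0.

Take i = q + 1: |xy^(q+1) z| = q + qk = q(k + 1).
Both factors satisfy q ≥ 2 and k + 1 ≥ 2, so q(k + 1) is composite, and xy^(q+1) z ∉ L.

This contradicts the pumping lemma, which requires xy^i z ∈ L for all i ≥ 0.
Hence L = {a^p : p is prime} is not regular. ∎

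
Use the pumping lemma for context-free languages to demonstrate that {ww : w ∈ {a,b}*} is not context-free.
Assume for contradiction that L is context-free, and let p ≥ 1 be the pumping length given by the pumping lemma for CFLs.
Choose s = a^p b^p a^p b^p. Then s ∈ L (take w = a^p b^p) and |s| = 4p ≥ p.
By the CFL pumping lemma, s = uvxyz for some u, v, x, y, z with |vxy| ≤ p, |vy| ≥ 1, and uv^i xy^i z ∈ L for every i ≥ 0.

Write s as four blocks A₁ B₁ A₂ B₂ with A₁ = A₂ = a^p and B₁ = B₂ = b^p. Since |vxy| ≤ p, the window vxy lies inside at most two adjacent blocks. Take i = 0 and let t = uxz, so |t| = 4p − |vy| with 1 ≤ |vy| ≤ p. If |t| is odd, t ∉ L immediately, so assume |vy| is even (hence |vy| ≥ 2) and |t|/2 = 2p − |vy|/2, which satisfies p ≤ |t|/2 ≤ 2p − 1.

Case 1 (vxy inside A₁B₁): t = a^(p−j) b^(p−l) a^p b^p with j + l = |vy|. The second half of t has length < 2p, so it is a suffix of the trailing a^p b^p and ends in b; the first half is a^(p−j) b^(p−l) a^((j+l)/2), which ends in a because (j+l)/2 ≥ 1. The halves differ, so t ∉ L.

Case 2 (vxy inside B₁A₂, straddling the middle): t = a^p b^(p−j) a^(p−l) b^p with j + l = |vy|. If t = ww, then w is a prefix of t of length ≥ p, so w begins with a^p; and w is a suffix of t of length ≥ p, so w ends with b^p. That forces |w| ≥ 2p, contradicting |w| = |t|/2 ≤ 2p − 1. So t ∉ L.

Case 3 (vxy inside A₂B₂): t = a^p b^p a^(p−j) b^(p−l) with j + l = |vy|. The first half of t is a prefix of a^p b^p, so it begins with a; the second half is b^((j+l)/2) a^(p−j) b^(p−l), which begins with b. The halves differ, so t ∉ L.

In every case uv⁰xy⁰z = uxz ∉ L.

This contradicts the CFL pumping lemma, which requires uv^i xy^i z ∈ L for all i ≥ 0.
Hence L = {ww : w ∈ {a,b}*} is not context-free. ∎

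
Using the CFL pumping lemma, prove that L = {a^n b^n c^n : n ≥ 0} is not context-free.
Assume for contradiction that L is context-free, and let p ≥ 1 be the pumping length given by the pumping lemma for CFLs.
Choose s = a^p b^p c^p. Then s ∈ L and |s| = 3p ≥ p.
By the CFL pumping lemma, s = uvxyz for some u, v, x, y, z with |vxy| ≤ p, |vy| ≥ 1, and uv^i xy^i z ∈ L for every i ≥ 0.

Because |vxy| ≤ p, the window vxy cannot contain both an a and a c: any substring of s containing both must include the entire block b^p plus at least one a and one c, so it has length ≥ p + 2 > p.
Hence at least one of the letters a, c does not occur in vy at all.

Take i = 0: the string uxz is obtained from s by deleting |vy| ≥ 1 symbols, so |uxz| = 3p − |vy| < 3p.
But the letter (a or c) that does not occur in vy still occurs exactly p times in uxz. Every string of L with exactly p copies of some letter is a^p b^p c^p, of length 3p. Since |uxz| < 3p, uxz ∉ L.

This contradicts the CFL pumping lemma, which requires uv^i xy^i z ∈ L for all i ≥ 0.
Hence L = {a^n b^n c^n : n ≥ 0} is not context-free. ∎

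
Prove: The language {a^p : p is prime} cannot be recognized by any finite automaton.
Assume for contradiction that L is regular, and let p ≥ 1 be the pumping length given by the pumping lemma.
Choose a prime q with q ≥ p (one exists because there are infinitely many primes) and let s = a^q. Then s ∈ L and |s| = q ≥ p.
By the pumping lemma, s = xyz for some x, y, z with |xy| ≤ p, |y| ≥ 1, and xy^i z ∈ L for every i ≥ 0.
Here y = a^k for some k with 1 ≤ k ≤ p, and xy^i z = a^(q + (i − 1)k) for every i ≥ 0.

Take i = q + 1: |xy^(q+1) z| = q + qk = q(k + 1).
Both factors satisfy q ≥ 2 and k + 1 ≥ 2, so q(k + 1) is composite, and xy^(q+1) z ∉ L.

This contradicts the pumping lemma, which requires xy^i z ∈ L for all i ≥ 0.
Hence L = {a^p : p is prime} is not regular. ∎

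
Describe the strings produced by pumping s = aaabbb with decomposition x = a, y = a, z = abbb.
{xy^i z : i ≥ 0} = {a^(2+i) b^3 : i ≥ 0} = {aabbb, aaabbb, aaaabbb, ...}

With x = a, y = a, z = abbb: Starting with aaabbb and pumping the second 'a', we get strings with 2+i a's followed by 3 b's for i = 0, 1, 2, ...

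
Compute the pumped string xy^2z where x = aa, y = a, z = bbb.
aaaabbb

Given x = 'aa', y = 'a', z = 'bbb' and i = 2:

xy^2z = x + y·y·...·y (2 times) + z
       = 'aa' + 'a'^2 + 'bbb'
       = 'aa' + 'aa' + 'bbb'
       = 'aaaabbb'

The pumped string is 'aaaabbb' with length 7.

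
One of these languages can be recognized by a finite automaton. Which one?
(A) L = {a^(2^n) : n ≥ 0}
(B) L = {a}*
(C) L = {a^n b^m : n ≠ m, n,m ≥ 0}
(B) {a}*

(B) L = {a}* is regular.

This can be recognized by a finite automaton (DFA/NFA).
Regular expressions like {a}* define regular languages.

The other choices are not regular:
- {a^n b^m : n ≠ m, n,m ≥ 0}: After pumping a's, we can make n = m
- {a^(2^n) : n ≥ 0}: After pumping, length is no longer a power of 2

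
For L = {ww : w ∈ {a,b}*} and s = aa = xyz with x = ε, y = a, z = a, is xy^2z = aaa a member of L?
No

xy²z = ε · aa · a = aaa.
aaa has odd length 3, so it cannot be written as ww and is not in L.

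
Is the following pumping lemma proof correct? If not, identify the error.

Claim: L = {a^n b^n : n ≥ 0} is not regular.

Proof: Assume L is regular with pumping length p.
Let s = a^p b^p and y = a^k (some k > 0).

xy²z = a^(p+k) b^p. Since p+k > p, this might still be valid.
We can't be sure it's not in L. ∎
The proof is INCORRECT.

Error: The conclusion is wrong.
xy²z = a^(p+k) b^p is definitely NOT in L because the number of a's (p+k) ≠ number of b's (p).
The proof incorrectly doubts what is actually a valid contradiction.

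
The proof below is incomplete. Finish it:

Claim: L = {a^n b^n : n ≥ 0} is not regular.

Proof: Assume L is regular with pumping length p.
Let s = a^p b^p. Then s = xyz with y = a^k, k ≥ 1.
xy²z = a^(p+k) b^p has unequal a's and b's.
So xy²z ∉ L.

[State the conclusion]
This contradicts the pumping lemma for regular languages,
which guarantees xy^i z ∈ L for all i ≥ 0.

Since our assumption that L is regular leads to a contradiction,
we conclude that L = {a^n b^n : n ≥ 0} is NOT regular. ∎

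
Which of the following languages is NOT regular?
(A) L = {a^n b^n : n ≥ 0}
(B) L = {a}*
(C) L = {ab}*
(A) {a^n b^n : n ≥ 0}

(A) L = {a^n b^n : n ≥ 0} is NOT regular.

The pumping lemma can be used to prove this:
After pumping, the number of a's and b's become unequal

The other languages are regular because they can be recognized by finite automata.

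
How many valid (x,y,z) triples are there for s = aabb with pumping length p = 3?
6

For s = 'aabb' with pumping length p = 3:

Constraints: |xy| ≤ 3, |y| > 0

Valid decompositions (|xy| ≤ p, |y| ≥ 1):
  • x='', y='a', z='abb'
  • x='a', y='a', z='bb'
  • x='', y='aa', z='bb'
  • x='aa', y='b', z='b'
  • x='a', y='ab', z='b'
  • x='', y='aab', z='b'

Total count: 6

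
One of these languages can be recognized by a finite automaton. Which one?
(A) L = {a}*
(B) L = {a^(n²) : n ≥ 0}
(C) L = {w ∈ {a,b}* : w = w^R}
(A) {a}*

(A) L = {a}* is regular.

This can be recognized by a finite automaton (DFA/NFA).
Regular expressions like {a}* define regular languages.

The other choices are not regular:
- {a^(n²) : n ≥ 0}: After pumping, length is no longer a perfect square
- {w ∈ {a,b}* : w = w^R}: After pumping, the string is no longer symmetric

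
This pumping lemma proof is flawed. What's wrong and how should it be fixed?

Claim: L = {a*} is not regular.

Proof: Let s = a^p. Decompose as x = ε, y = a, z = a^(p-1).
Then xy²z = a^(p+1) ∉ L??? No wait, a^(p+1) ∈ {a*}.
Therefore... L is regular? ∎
Error: The proof attempts to show a*  is not regular, but a* IS regular!

Correction: a* is a regular language (recognized by a simple DFA with one accepting state and self-loop on 'a'). The pumping lemma can only prove non-regularity, not regularity. For regular languages, pumping always works.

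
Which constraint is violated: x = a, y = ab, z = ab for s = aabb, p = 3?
Violated: xyz = s

The decomposition x = a, y = ab, z = ab for s = aabb with p = 3
violates the constraint: xyz = s

xyz = 'a' + 'ab' + 'ab' = 'aabab' ≠ 'aabb' = s. The decomposition doesn't reconstruct s.

Pumping lemma constraints:
1. xyz = s (decomposition is valid)
2. |xy| ≤ p
3. |y| > 0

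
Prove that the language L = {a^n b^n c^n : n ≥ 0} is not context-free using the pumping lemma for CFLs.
Assume for contradiction that L is context-free, and let p ≥ 1 be the pumping length given by the pumping lemma for CFLs.
Choose s = a^p b^p c^p. Then s ∈ L and |s| = 3p ≥ p.
By the CFL pumping lemma, s = uvxyz for some u, v, x, y, z with |vxy| ≤ p, |vy| ≥ 1, and uv^i xy^i z ∈ L for every i ≥ 0.

Because |vxy| ≤ p, the window vxy cannot contain both an a and a c: any substring of s containing both must include the entire block b^p plus at least one a and one c, so it has length ≥ p + 2 > p.
Hence at least one of the letters a, c does not occur in vy at all.

Take i = 0: the string uxz is obtained from s by deleting |vy| ≥ 1 symbols, so |uxz| = 3p − |vy| < 3p.
But the letter (a or c) that does not occur in vy still occurs exactly p times in uxz. Every string of L with exactly p copies of some letter is a^p b^p c^p, of length 3p. Since |uxz| < 3p, uxz ∉ L.

This contradicts the CFL pumping lemma, which requires uv^i xy^i z ∈ L for all i ≥ 0.
Hence L = {a^n b^n c^n : n ≥ 0} is not context-free. ∎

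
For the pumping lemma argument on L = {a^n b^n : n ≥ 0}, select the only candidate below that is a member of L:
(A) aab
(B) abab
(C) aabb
(C) aabb

The pumping lemma is applied to a string s that lies in L, so first check membership of each option:
- (A) aab has 2 a's and 1 b's; 2 ≠ 1, so it is not in L ✗
- (B) abab has an a after a b, so it is not of the form a^n b^n and is not in L ✗
- (C) aabb = a^2 b^2 has equal counts (2 = 2), so it is in L ✓

Only (C) aabb is in L, so it is the only candidate that could play the role of s.
(In a complete proof one picks s in terms of the pumping length p so that |s| ≥ p is guaranteed; a fixed string like aabb illustrates the shape of such an s.)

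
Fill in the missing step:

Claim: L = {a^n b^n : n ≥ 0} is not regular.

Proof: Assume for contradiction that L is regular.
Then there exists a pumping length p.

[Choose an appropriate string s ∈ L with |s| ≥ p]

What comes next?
s = a^p b^p

This string is in L (has equal a's and b's) and has length 2p ≥ p.
Any decomposition xyz with |xy| ≤ p means y consists only of a's,
so pumping will unbalance the counts.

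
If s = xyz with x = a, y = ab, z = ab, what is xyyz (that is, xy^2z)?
aababab

Given x = 'a', y = 'ab', z = 'ab' and i = 2:

xy^2z = x + y·y·...·y (2 times) + z
       = 'a' + 'ab'^2 + 'ab'
       = 'a' + 'abab' + 'ab'
       = 'aababab'

The pumped string is 'aababab' with length 7.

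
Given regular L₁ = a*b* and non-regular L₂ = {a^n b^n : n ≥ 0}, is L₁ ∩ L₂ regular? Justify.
No — L₁ ∩ L₂ is not regular.

Every string a^n b^n already lies in a*b*, so L₁ ∩ L₂ = {a^n b^n : n ≥ 0} = L₂ itself, which is the standard non-regular language (pump s = a^p b^p).

Note that the bare facts "L₁ regular, L₂ non-regular" do not settle the question by themselves: the closure of regular languages under ∪, ∩, complement and difference applies only when BOTH operands are regular. With a non-regular operand the result can come out regular or non-regular depending on the specific languages, so one has to work out L₁ ∩ L₂ for this particular pair, as above.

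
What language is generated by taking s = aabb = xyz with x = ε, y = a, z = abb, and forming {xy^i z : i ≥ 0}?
{xy^i z : i ≥ 0} = {a^(i+1) b^2 : i ≥ 0} = {abb, aabb, aaabb, ...}

With x = ε, y = a, z = abb: Starting with aabb and pumping the first 'a' (z = abb keeps the second 'a'), we get strings with i+1 a's followed by 2 b's for i = 0, 1, 2, ...; note bb is not produced because z always contributes one a.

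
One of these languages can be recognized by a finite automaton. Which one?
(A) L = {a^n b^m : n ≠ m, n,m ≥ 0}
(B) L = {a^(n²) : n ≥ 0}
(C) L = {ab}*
(C) {ab}*

(C) L = {ab}* is regular.

This can be recognized by a finite automaton (DFA/NFA).
Regular expressions like {ab}* define regular languages.

The other choices are not regular:
- {a^n b^m : n ≠ m, n,m ≥ 0}: After pumping a's, we can make n = m
- {a^(n²) : n ≥ 0}: After pumping, length is no longer a perfect square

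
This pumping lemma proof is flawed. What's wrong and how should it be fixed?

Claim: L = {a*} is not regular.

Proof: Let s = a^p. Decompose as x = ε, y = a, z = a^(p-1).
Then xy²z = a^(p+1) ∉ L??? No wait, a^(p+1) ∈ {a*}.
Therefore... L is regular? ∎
Error: The proof attempts to show a*  is not regular, but a* IS regular!

Correction: a* is a regular language (recognized by a simple DFA with one accepting state and self-loop on 'a'). The pumping lemma can only prove non-regularity, not regularity. For regular languages, pumping always works.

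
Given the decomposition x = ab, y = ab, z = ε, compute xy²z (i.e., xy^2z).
ababab

Given x = 'ab', y = 'ab', z = '' and i = 2:

xy^2z = x + y·y·...·y (2 times) + z
       = 'ab' + 'ab'^2 + ''
       = 'ab' + 'abab' + ''
       = 'ababab'

The pumped string is 'ababab' with length 6.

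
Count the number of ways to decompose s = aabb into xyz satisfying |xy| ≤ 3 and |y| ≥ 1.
6

For s = 'aabb' with pumping length p = 3:

Constraints: |xy| ≤ 3, |y| > 0

Valid decompositions (|xy| ≤ p, |y| ≥ 1):
  • x='', y='a', z='abb'
  • x='a', y='a', z='bb'
  • x='', y='aa', z='bb'
  • x='aa', y='b', z='b'
  • x='a', y='ab', z='b'
  • x='', y='aab', z='b'

Total count: 6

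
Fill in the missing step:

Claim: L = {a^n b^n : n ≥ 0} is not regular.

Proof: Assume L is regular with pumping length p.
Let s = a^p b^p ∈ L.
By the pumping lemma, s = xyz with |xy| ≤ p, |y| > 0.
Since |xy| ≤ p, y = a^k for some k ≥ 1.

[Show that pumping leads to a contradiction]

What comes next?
Consider xy²z = a^(p+k) b^p.

Since k ≥ 1, we have p + k > p.
So xy²z has more a's than b's: (p+k) a's vs p b's.
This means xy²z ∉ L because a^n b^n requires equal counts.

This contradicts the pumping lemma which states xy²z ∈ L.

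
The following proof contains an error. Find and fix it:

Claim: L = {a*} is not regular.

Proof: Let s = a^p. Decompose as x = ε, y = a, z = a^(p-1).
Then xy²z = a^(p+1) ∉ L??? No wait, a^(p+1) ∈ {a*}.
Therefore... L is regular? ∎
Error: The proof attempts to show a*  is not regular, but a* IS regular!

Correction: a* is a regular language (recognized by a simple DFA with one accepting state and self-loop on 'a'). The pumping lemma can only prove non-regularity, not regularity. For regular languages, pumping always works.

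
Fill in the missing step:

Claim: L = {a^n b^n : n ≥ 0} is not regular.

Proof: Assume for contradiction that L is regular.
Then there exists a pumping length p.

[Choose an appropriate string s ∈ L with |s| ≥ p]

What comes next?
s = a^p b^p

This string is in L (has equal a's and b's) and has length 2p ≥ p.
Any decomposition xyz with |xy| ≤ p means y consists only of a's,
so pumping will unbalance the counts.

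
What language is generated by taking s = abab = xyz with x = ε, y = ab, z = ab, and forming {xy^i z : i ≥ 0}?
{xy^i z : i ≥ 0} = {(ab)^(i+1) : i ≥ 0} = {ab, abab, ababab, ...}

With x = ε, y = ab, z = ab: Pumping 'ab' gives strings of alternating a's and b's.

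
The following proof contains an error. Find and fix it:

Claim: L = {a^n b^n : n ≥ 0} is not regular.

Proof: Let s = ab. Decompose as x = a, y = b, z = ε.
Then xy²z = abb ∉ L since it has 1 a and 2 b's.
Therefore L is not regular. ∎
Error: The string s = ab might be shorter than the pumping length p.

Correction: Choose s = a^p b^p to ensure |s| ≥ p. Also, the decomposition is wrong: with |xy| ≤ p, y cannot include b's when s starts with p a's.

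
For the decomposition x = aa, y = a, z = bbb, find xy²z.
aaaabbb

Given x = 'aa', y = 'a', z = 'bbb' and i = 2:

xy^2z = x + y·y·...·y (2 times) + z
       = 'aa' + 'a'^2 + 'bbb'
       = 'aa' + 'aa' + 'bbb'
       = 'aaaabbb'

The pumped string is 'aaaabbb' with length 7.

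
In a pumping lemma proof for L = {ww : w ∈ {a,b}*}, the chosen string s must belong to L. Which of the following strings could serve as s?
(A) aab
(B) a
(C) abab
(C) abab

The pumping lemma is applied to a string s that lies in L, so first check membership of each option:
- (A) aab has odd length 3, so it cannot be written as ww and is not in L ✗
- (B) a has odd length 1, so it cannot be written as ww and is not in L ✗
- (C) abab splits into halves ab · ab, which are equal, so it is in L (w = ab) ✓

Only (C) abab is in L, so it is the only candidate that could play the role of s.
(In a complete proof one picks s in terms of the pumping length p so that |s| ≥ p is guaranteed; a fixed string like abab illustrates the shape of such an s.)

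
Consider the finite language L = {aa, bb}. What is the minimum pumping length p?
p = 3

For a finite language L, the pumping lemma holds vacuously if p > max|s| for s ∈ L.

The longest string in L = {aa, bb} has length 2.
If p = 3, then no string s ∈ L has |s| ≥ p, so the condition is vacuously true.

The minimum pumping length is p = 3.

Why no smaller p works: for any p ≤ 2, the longest string s ∈ L has |s| = 2 ≥ p, so it would
have to be pumpable; but pumping up (i = 2, 3, ...) produces ever longer strings, which cannot all lie in the
finite language L. So the pumping property fails for every p ≤ 2.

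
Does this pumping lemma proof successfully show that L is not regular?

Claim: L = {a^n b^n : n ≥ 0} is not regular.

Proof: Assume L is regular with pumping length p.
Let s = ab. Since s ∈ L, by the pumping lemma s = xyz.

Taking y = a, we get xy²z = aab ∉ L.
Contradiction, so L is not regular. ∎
The proof is INCORRECT.

Error: The string s = ab may be shorter than p.
The pumping lemma only applies to strings with |s| ≥ p, and p is not under our control.
We must choose s in terms of p, e.g. s = a^p b^p, to ensure |s| ≥ p.
(The proof also fixes one particular y; a valid argument must handle every decomposition with |xy| ≤ p and |y| ≥ 1 — for s = a^p b^p this forces y = a^k, and then xy²z = a^(p+k) b^p ∉ L.)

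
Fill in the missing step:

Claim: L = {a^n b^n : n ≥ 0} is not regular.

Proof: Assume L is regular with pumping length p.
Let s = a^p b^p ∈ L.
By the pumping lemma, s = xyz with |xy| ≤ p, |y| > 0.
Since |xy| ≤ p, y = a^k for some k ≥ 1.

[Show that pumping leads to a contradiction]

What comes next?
Consider xy²z = a^(p+k) b^p.

Since k ≥ 1, we have p + k > p.
So xy²z has more a's than b's: (p+k) a's vs p b's.
This means xy²z ∉ L because a^n b^n requires equal counts.

This contradicts the pumping lemma which states xy²z ∈ L.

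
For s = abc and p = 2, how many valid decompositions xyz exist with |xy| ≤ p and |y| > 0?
3

For s = 'abc' with pumping length p = 2:

Constraints: |xy| ≤ 2, |y| > 0

Valid decompositions (|xy| ≤ p, |y| ≥ 1):
  • x='', y='a', z='bc'
  • x='a', y='b', z='c'
  • x='', y='ab', z='c'

Total count: 3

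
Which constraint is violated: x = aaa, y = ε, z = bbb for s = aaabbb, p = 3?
Violated: |y| > 0

The decomposition x = aaa, y = ε, z = bbb for s = aaabbb with p = 3
violates the constraint: |y| > 0

|y| = 0, but the pumping lemma requires |y| > 0 (y must be non-empty).

Pumping lemma constraints:
1. xyz = s (decomposition is valid)
2. |xy| ≤ p
3. |y| > 0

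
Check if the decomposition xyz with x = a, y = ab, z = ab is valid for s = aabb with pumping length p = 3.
Violated: xyz = s

The decomposition x = a, y = ab, z = ab for s = aabb with p = 3
violates the constraint: xyz = s

xyz = 'a' + 'ab' + 'ab' = 'aabab' ≠ 'aabb' = s. The decomposition doesn't reconstruct s.

Pumping lemma constraints:
1. xyz = s (decomposition is valid)
2. |xy| ≤ p
3. |y| > 0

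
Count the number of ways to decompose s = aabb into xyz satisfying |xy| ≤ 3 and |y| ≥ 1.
6

For s = 'aabb' with pumping length p = 3:

Constraints: |xy| ≤ 3, |y| > 0

Valid decompositions (|xy| ≤ p, |y| ≥ 1):
  • x='', y='a', z='abb'
  • x='a', y='a', z='bb'
  • x='', y='aa', z='bb'
  • x='aa', y='b', z='b'
  • x='a', y='ab', z='b'
  • x='', y='aab', z='b'

Total count: 6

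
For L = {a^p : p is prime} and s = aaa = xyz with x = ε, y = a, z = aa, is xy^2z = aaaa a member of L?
No

xy²z = ε · aa · aa = aaaa.
aaaa has length 4 = 2 × 2, which is not prime, so it is not in L.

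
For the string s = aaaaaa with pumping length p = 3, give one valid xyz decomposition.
x = '', y = 'aaa', z = 'aaa'

For s = aaaaaa and p = 3, one valid decomposition is:
- x = '' (length 0)
- y = 'aaa' (length 3)
- z = 'aaa' (length 3)

Verification:
- xyz = '' + 'aaa' + 'aaa' = aaaaaa ✓
- |xy| = 3 ≤ 3 ✓
- |y| = 3 > 0 ✓

All pumping lemma constraints are satisfied.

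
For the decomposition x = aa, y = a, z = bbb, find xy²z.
aaaabbb

Given x = 'aa', y = 'a', z = 'bbb' and i = 2:

xy^2z = x + y·y·...·y (2 times) + z
       = 'aa' + 'a'^2 + 'bbb'
       = 'aa' + 'aa' + 'bbb'
       = 'aaaabbb'

The pumped string is 'aaaabbb' with length 7.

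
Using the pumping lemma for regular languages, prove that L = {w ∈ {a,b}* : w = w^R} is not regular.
Assume for contradiction that L is regular, and let p ≥ 1 be the pumping length given by the pumping lemma.
Choose s = a^p b a^p. Then s ∈ L (it reads the same in both directions) and |s| = 2p + 1 ≥ p.
By the pumping lemma, s = xyz for some x, y, z with |xy| ≤ p, |y| ≥ 1, and xy^i z ∈ L for every i ≥ 0.
Since |xy| ≤ p and the first p symbols of s are all a's, y = a^k for some k with 1 ≤ k ≤ p.

Take i = 0: xy⁰z = a^(p − k) b a^p.
Its reversal is a^p b a^(p − k). These differ because the block of a's before the unique b has length p − k in one and p in the other, and p − k ≠ p since k ≥ 1. So xy⁰z is not a palindrome, i.e. xy⁰z ∉ L.

This contradicts the pumping lemma, which requires xy^i z ∈ L for all i ≥ 0.
Hence L = {w ∈ {a,b}* : w = w^R} is not regular. ∎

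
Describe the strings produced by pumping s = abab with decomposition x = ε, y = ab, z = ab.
{xy^i z : i ≥ 0} = {(ab)^(i+1) : i ≥ 0} = {ab, abab, ababab, ...}

With x = ε, y = ab, z = ab: Pumping 'ab' gives strings of alternating a's and b's.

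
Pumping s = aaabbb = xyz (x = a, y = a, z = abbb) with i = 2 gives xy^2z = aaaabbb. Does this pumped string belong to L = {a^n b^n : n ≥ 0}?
No

xy²z = a · aa · abbb = aaaabbb.
aaaabbb has 4 a's and 3 b's; 4 ≠ 3, so it is not in L.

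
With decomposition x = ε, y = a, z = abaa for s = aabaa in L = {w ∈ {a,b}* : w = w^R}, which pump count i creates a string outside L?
i = 2

xy²z = ε · aa · abaa = aaabaa; aaabaa reversed is aabaaa ≠ aaabaa, so it is not a palindrome and is not in L.
(Other choices also work, e.g. i = 0, 3; only i = 1 is guaranteed to stay in L since xy¹z = s.)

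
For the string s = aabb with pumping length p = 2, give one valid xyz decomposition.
x = '', y = 'a', z = 'abb'

For s = aabb and p = 2, one valid decomposition is:
- x = '' (length 0)
- y = 'a' (length 1)
- z = 'abb' (length 3)

Verification:
- xyz = '' + 'a' + 'abb' = aabb ✓
- |xy| = 1 ≤ 2 ✓
- |y| = 1 > 0 ✓

All pumping lemma constraints are satisfied.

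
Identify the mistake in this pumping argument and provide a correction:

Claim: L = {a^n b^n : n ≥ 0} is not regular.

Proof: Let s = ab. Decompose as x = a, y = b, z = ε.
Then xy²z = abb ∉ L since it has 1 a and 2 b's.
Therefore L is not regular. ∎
Error: The string s = ab might be shorter than the pumping length p.

Correction: Choose s = a^p b^p to ensure |s| ≥ p. Also, the decomposition is wrong: with |xy| ≤ p, y cannot include b's when s starts with p a's.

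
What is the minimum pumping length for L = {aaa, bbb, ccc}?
p = 4

For a finite language L, the pumping lemma holds vacuously if p > max|s| for s ∈ L.

The longest string in L = {aaa, bbb, ccc} has length 3.
If p = 4, then no string s ∈ L has |s| ≥ p, so the condition is vacuously true.

The minimum pumping length is p = 4.

Why no smaller p works: for any p ≤ 3, the longest string s ∈ L has |s| = 3 ≥ p, so it would
have to be pumpable; but pumping up (i = 2, 3, ...) produces ever longer strings, which cannot all lie in the
finite language L. So the pumping property fails for every p ≤ 3.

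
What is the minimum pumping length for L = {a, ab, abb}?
p = 4

For a finite language L, the pumping lemma holds vacuously if p > max|s| for s ∈ L.

The longest string in L = {a, ab, abb} has length 3.
If p = 4, then no string s ∈ L has |s| ≥ p, so the condition is vacuously true.

The minimum pumping length is p = 4.

Why no smaller p works: for any p ≤ 3, the longest string s ∈ L has |s| = 3 ≥ p, so it would
have to be pumpable; but pumping up (i = 2, 3, ...) produces ever longer strings, which cannot all lie in the
finite language L. So the pumping property fails for every p ≤ 3.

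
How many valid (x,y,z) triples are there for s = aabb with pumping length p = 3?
6

For s = 'aabb' with pumping length p = 3:

Constraints: |xy| ≤ 3, |y| > 0

Valid decompositions (|xy| ≤ p, |y| ≥ 1):
  • x='', y='a', z='abb'
  • x='a', y='a', z='bb'
  • x='', y='aa', z='bb'
  • x='aa', y='b', z='b'
  • x='a', y='ab', z='b'
  • x='', y='aab', z='b'

Total count: 6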